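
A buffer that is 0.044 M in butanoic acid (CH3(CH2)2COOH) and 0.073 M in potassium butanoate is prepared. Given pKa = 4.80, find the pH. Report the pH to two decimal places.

pH = 5.02

Henderson–Hasselbalch: pH = pKa + log([CH3(CH2)2COO-]/[CH3(CH2)2COOH]) = 4.80 + log(0.073/0.044)
pH = 4.80 + (+0.220) = 5.02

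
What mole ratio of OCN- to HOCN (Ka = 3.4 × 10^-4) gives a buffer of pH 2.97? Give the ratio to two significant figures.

ratio = 0.32

pKa = -log(3.4 × 10^-4) = 3.469
pH = pKa + log(r) ⇒ log(r) = 2.97 − 3.469 = -0.499
r = [OCN-]/[HOCN] = 10^(-0.499) = 0.317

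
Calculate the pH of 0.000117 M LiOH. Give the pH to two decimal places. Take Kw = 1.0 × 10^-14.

pH = 10.07

LiOH is a strong base; [OH-] = 0.000117 M.
pOH = -log(0.000117) = 3.93
pH = 14.00 - 3.93 = 10.07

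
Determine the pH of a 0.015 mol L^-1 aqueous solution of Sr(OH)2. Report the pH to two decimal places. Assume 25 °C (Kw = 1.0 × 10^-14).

Sr(OH)2 is a strong base (each formula unit releases 2 OH-); [OH-] = 0.03 M.
pOH = -log(0.03) = 1.52
pH = 14.00 - 1.52 = 12.48

pH = 12.48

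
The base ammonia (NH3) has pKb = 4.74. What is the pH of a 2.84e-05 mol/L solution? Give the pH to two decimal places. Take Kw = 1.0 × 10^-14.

pH = 9.19

NH3 + H2O ⇌ NH4+ + OH-
Kb = 10^(−4.74) = 1.82 × 10^-5
Let x = [OH-] at equilibrium. Kb = x²/(2.84e-05 − x).
Here C₀/Kb ≈ 1.56, so the small-x approximation fails. Use the quadratic:
x = [−1.82e-05 + √(1.82e-05² + 2.07e-09)]/2 = 1.54 × 10^-5 M
pOH = 4.81, so pH = 14.00 − pOH = 9.19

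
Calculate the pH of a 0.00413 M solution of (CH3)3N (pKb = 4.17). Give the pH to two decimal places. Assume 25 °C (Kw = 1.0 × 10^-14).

pH = 10.70

(CH3)3N + H2O ⇌ (CH3)3NH+ + OH-
Kb = 10^(−4.17) = 6.76 × 10^-5
Kb = [OH-]²/(0.00413 − [OH-]) = 6.76 × 10^-5
The 5% rule fails; solving [OH-]² + Kb·[OH-] − Kb·C₀ = 0 exactly:
[OH-] = (−Kb + √(Kb² + 4·Kb·C₀))/2 = 4.96 × 10^-4 M
pOH = −log(4.96 × 10^-4) = 3.30; pH = 14.00 − 3.30 = 10.70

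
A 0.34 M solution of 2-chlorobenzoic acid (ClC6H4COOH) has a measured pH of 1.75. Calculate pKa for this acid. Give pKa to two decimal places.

pKa = 3.01

[H+] = 10^(-1.75) = 1.78 × 10^-2 M
At equilibrium [HA] = 0.34 − 1.78 × 10^-2 = 3.22 × 10^-1 M
Ka = [H+][A-]/[HA] = (1.78 × 10^-2)² / 3.22 × 10^-1 = 9.84 × 10^-4
pKa = -log(9.84 × 10^-4) = 3.01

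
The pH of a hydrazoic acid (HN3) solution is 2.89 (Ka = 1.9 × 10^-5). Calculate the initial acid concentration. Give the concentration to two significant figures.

[H+] = 10^(-2.89) = 1.29 × 10^-3 M = x
Ka = x²/(C₀ − x) ⇒ C₀ = x + x²/Ka
C₀ = 1.29 × 10^-3 + (1.29 × 10^-3)²/(1.9 × 10^-5) = 8.89 × 10^-2 M

C₀ = 8.9 × 10^-2 M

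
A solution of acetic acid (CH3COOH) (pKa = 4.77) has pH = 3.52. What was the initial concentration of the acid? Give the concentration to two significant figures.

[H+] = 10^(-3.52) = 3.02 × 10^-4 M = x
Ka = 10^(−4.77) = 1.70 × 10^-5
Ka = x²/(C₀ − x) ⇒ C₀ = x + x²/Ka
C₀ = 3.02 × 10^-4 + (3.02 × 10^-4)²/(1.70 × 10^-5) = 5.67 × 10^-3 M

C₀ = 5.7 × 10^-3 M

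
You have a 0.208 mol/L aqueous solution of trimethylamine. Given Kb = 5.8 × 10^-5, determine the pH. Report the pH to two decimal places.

pH = 11.54

(CH3)3N + H2O ⇌ (CH3)3NH+ + OH-
From the ICE table, Kb = x²/(0.208 − x) = 5.8 × 10^-5.
Since Kb ≪ C₀, x ≈ √(Kb·C₀) = 3.47 × 10^-3 M.
(x/C₀ = 1.7% < 5%, so the approximation holds.)
pOH = 2.46, so pH = 14.00 − pOH = 11.54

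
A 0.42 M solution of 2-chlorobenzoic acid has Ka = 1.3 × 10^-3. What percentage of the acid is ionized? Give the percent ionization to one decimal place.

5.4%

ClC6H4COOH ⇌ ClC6H4COO- + H+; let x = [H+] at equilibrium.
Solve x² + 0.0013x − 0.000546 = 0 → x = 2.27 × 10^-2 M
% ionization = x/C₀ × 100% = 2.27 × 10^-2/0.42 × 100% = 5.4%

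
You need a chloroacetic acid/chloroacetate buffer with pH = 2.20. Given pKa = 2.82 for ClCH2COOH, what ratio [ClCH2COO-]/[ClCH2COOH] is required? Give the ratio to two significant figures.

ratio = 0.24

pH = pKa + log(r) ⇒ log(r) = 2.20 − 2.82 = -0.62
r = [ClCH2COO-]/[ClCH2COOH] = 10^(-0.62) = 0.24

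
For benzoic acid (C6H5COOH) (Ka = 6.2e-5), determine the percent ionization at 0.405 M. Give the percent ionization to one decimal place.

1.2%

C6H5COOH ⇌ C6H5COO- + H+; let x = [H+] at equilibrium.
x ≈ √(Ka·C₀) = √(6.2 × 10^-5 × 0.405) = 5.01 × 10^-3 M
% ionization = x/C₀ × 100% = 5.01 × 10^-3/0.405 × 100% = 1.2%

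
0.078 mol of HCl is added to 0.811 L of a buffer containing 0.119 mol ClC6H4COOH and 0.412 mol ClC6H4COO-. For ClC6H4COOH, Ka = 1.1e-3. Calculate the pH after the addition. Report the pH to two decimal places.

pH = 3.19

After neutralization: n(ClC6H4COOH) = 0.197 mol, n(ClC6H4COO-) = 0.334 mol.
pKa = −log(1.1 × 10^-3) = 2.959
Henderson–Hasselbalch with mole ratio 0.334/0.197: pH = 2.959 + (+0.229)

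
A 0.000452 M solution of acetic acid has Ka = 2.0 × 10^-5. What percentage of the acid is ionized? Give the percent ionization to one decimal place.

18.9%

CH3COOH ⇌ CH3COO- + H+; let x = [H+] at equilibrium.
Ka = x²/(C₀ − x); solving the quadratic gives x = 8.56 × 10^-5 M.
Fraction ionized = 8.56 × 10^-5 / 0.000452 = 0.1894 → 18.9%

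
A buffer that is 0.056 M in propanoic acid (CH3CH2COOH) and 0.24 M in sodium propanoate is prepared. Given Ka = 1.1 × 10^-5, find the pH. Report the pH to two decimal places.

pH = 5.59

pKa = −log(1.1 × 10^-5) = 4.959
Using pH = pKa + log([base]/[acid]) with [base]/[acid] = 0.24/0.056:
pH = 4.959 + (+0.632) = 5.59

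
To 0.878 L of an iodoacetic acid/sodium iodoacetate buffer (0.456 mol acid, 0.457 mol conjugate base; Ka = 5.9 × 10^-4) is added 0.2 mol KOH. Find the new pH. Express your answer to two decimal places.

After neutralization: n(ICH2COOH) = 0.256 mol, n(ICH2COO-) = 0.657 mol.
pKa = −log(5.9 × 10^-4) = 3.229
Henderson–Hasselbalch with mole ratio 0.657/0.256: pH = 3.229 + (+0.409)

pH = 3.64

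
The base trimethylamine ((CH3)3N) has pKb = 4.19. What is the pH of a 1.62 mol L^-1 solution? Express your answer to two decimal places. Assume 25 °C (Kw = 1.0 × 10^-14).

pH = 12.01

(CH3)3N + H2O ⇌ (CH3)3NH+ + OH-
Kb = 10^(−4.19) = 6.46 × 10^-5
Kb = [OH-]²/(1.62 − [OH-]) = 6.46 × 10^-5
Since Kb ≪ C₀, [OH-] ≈ √(Kb·C₀) = 1.02 × 10^-2 M.
pOH = −log(1.02 × 10^-2) = 1.99; pH = 14.00 − 1.99 = 12.01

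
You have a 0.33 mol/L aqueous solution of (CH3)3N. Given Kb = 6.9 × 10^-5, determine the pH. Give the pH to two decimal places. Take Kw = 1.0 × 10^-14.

(CH3)3N + H2O ⇌ (CH3)3NH+ + OH-
Kb = [OH-]²/(0.33 − [OH-]) = 6.9 × 10^-5
Since Kb ≪ C₀, [OH-] ≈ √(Kb·C₀) = 4.77 × 10^-3 M.
([OH-]/C₀ = 1.4% < 5%, so the approximation holds.)
pOH = −log(4.77 × 10^-3) = 2.32; pH = 14.00 − 2.32 = 11.68

pH = 11.68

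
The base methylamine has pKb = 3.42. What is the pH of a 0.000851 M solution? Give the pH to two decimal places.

CH3NH2 + H2O ⇌ CH3NH3+ + OH-
Kb = 10^(−3.42) = 3.80 × 10^-4
Kb = x²/(0.000851 − x) = 3.80 × 10^-4
The 5% rule fails; solving x² + Kb·x − Kb·C₀ = 0 exactly:
x = [−0.00038 + √(0.00038² + 1.29e-06)]/2 = 4.10 × 10^-4 M
pOH = 3.39, so pH = 14.00 − pOH = 10.61

pH = 10.61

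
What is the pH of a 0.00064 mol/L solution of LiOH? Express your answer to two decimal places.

pH = 10.81

LiOH is a strong base; [OH-] = 0.00064 M.
pOH = -log(0.00064) = 3.19
pH = 14.00 - 3.19 = 10.81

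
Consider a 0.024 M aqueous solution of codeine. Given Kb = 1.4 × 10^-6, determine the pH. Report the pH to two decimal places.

C18H21NO3 + H2O ⇌ C18H22NO3+ + OH-
From the ICE table, Kb = x²/(0.024 − x) = 1.4 × 10^-6.
Assume x ≪ 0.024: x ≈ √(1.4 × 10^-6 × 0.024) = 1.83 × 10^-4 M
(x/C₀ = 0.76% < 5%, so the approximation holds.)
pOH = 3.74, so pH = 14.00 − pOH = 10.26

pH = 10.26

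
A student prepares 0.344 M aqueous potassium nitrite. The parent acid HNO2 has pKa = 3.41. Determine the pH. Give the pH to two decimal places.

pH = 8.47

NO2- is the conjugate base of the weak acid HNO2.
Ka = 10^(−3.41) = 3.89 × 10^-4
Kb = Kw/Ka = 1.0×10^-14 / 3.89 × 10^-4 = 2.57 × 10^-11
Kb = [OH-]²/(0.344 − [OH-]) = 2.57 × 10^-11
Since Kb ≪ C₀, [OH-] ≈ √(Kb·C₀) = 2.97 × 10^-6 M.
([OH-]/C₀ = 0.00086% < 5%, so the approximation holds.)
pOH = −log(2.97 × 10^-6) = 5.53; pH = 14.00 − 5.53 = 8.47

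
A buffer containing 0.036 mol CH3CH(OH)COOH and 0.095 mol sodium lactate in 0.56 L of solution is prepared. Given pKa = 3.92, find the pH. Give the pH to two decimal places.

Henderson–Hasselbalch: pH = pKa + log([CH3CH(OH)COO-]/[CH3CH(OH)COOH]) = 3.92 + log(0.095/0.036)
pH = 3.92 + (+0.421) = 4.34

pH = 4.34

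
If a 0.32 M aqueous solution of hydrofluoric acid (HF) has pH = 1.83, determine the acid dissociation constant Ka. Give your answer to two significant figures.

Ka = 7.2 × 10^-4

[H+] = 10^(-1.83) = 1.48 × 10^-2 M
At equilibrium [HA] = 0.32 − 1.48 × 10^-2 = 3.05 × 10^-1 M
Ka = [H+][A-]/[HA] = (1.48 × 10^-2)² / 3.05 × 10^-1 = 7.2 × 10^-4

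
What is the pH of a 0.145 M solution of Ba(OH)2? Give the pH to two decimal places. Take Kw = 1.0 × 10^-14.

pH = 13.46

Ba(OH)2 is a strong base (each formula unit releases 2 OH-); [OH-] = 0.29 M.
pOH = -log(0.29) = 0.54
pH = 14.00 - 0.54 = 13.46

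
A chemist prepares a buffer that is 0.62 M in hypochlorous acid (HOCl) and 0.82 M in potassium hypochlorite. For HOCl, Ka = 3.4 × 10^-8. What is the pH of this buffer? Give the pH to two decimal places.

pH = 7.59

pKa = −log(3.4 × 10^-8) = 7.469
Henderson–Hasselbalch: pH = pKa + log([OCl-]/[HOCl]) = 7.469 + log(0.82/0.62)
pH = 7.469 + (+0.121) = 7.59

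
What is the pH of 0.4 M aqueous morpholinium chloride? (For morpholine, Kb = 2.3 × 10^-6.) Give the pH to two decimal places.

pH = 4.38

C4H8ONH2+ is the conjugate acid of the weak base C4H8ONH.
Ka = Kw/Kb = 1.0×10^-14 / 2.3 × 10^-6 = 4.35 × 10^-9
Ka = x²/(0.4 − x) = 4.35 × 10^-9
Assume x ≪ 0.4: x ≈ √(4.35 × 10^-9 × 0.4) = 4.17 × 10^-5 M
Check: 0.01% ionized — well under 5%, approximation valid.
pH = −log(4.17 × 10^-5) = 4.38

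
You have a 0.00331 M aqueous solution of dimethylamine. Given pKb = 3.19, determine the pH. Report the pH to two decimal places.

(CH3)2NH + H2O ⇌ (CH3)2NH2+ + OH-
Kb = 10^(−3.19) = 6.46 × 10^-4
Kb = x²/(0.00331 − x) = 6.46 × 10^-4
x is not negligible relative to C₀; solve x² + 0.000646·x − 2.14e-06 = 0.
x = [−0.000646 + √(0.000646² + 8.55e-06)]/2 = 1.17 × 10^-3 M
pOH = −log(1.17 × 10^-3) = 2.93; pH = 14.00 − 2.93 = 11.07

pH = 11.07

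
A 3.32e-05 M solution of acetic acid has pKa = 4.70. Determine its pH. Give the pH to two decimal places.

CH3COOH ⇌ CH3COO- + H+
Ka = 10^(−4.70) = 2.00 × 10^-5
Ka = x²/(3.32e-05 − x) = 2.00 × 10^-5
Here C₀/Ka ≈ 1.66, so the small-x approximation fails. Use the quadratic:
x = (−Ka + √(Ka² + 4·Ka·C₀))/2 = 1.76 × 10^-5 M
pH = −log(1.76 × 10^-5) = 4.75

pH = 4.75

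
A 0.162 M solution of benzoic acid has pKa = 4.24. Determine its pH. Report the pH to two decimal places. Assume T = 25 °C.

pH = 2.52

C6H5COOH ⇌ C6H5COO- + H+
Ka = 10^(−4.24) = 5.75 × 10^-5
Ka = x²/(0.162 − x) = 5.75 × 10^-5
Neglecting x in the denominator: x = √(5.75 × 10^-5 × 0.162) = 3.05 × 10^-3 M
Check: 1.9% ionized — well under 5%, approximation valid.
pH = −log(3.05 × 10^-3) = 2.52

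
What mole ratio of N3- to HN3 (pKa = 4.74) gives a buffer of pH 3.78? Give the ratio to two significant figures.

ratio = 0.11

pH = pKa + log(r) ⇒ log(r) = 3.78 − 4.74 = -0.96
r = [N3-]/[HN3] = 10^(-0.96) = 0.11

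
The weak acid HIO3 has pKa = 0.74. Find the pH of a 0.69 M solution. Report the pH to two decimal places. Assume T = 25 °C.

HIO3 ⇌ IO3- + H+
Ka = 10^(−0.74) = 1.82 × 10^-1
Ka = x²/(0.69 − x) = 1.82 × 10^-1
x is not negligible relative to C₀; solve x² + 0.182·x − 0.126 = 0.
x = [−0.182 + √(0.182² + 0.502)]/2 = 2.75 × 10^-1 M
pH = −log[H+] = −log(2.75 × 10^-1) = 0.56

pH = 0.56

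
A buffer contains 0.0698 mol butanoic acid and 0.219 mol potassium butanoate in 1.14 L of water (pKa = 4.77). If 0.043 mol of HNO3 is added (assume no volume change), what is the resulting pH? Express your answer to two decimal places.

pH = 4.96

Added H+ converts CH3(CH2)2COO- to CH3(CH2)2COOH: CH3(CH2)2COOH → 0.113 mol, CH3(CH2)2COO- → 0.176 mol.
pH = pKa + log(n_CH3(CH2)2COO-/n_CH3(CH2)2COOH) = 4.77 + log(0.176/0.113) = 4.77 + (+0.192)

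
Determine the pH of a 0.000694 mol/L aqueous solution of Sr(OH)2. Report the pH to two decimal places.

pH = 11.14

Sr(OH)2 is a strong base (each formula unit releases 2 OH-); [OH-] = 0.00139 M.
pOH = -log(0.00139) = 2.86
pH = 14.00 - 2.86 = 11.14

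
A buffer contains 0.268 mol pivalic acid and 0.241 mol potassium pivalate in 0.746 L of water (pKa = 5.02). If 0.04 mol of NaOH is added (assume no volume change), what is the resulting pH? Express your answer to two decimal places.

OH- converts (CH3)3CCOOH to (CH3)3CCOO-: (CH3)3CCOOH → 0.228 mol, (CH3)3CCOO- → 0.281 mol.
Henderson–Hasselbalch with mole ratio 0.281/0.228: pH = 5.02 + (+0.091)

pH = 5.11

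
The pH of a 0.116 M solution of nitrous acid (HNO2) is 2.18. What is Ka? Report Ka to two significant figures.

Ka = 4.0 × 10^-4

[H+] = 10^(-2.18) = 6.61 × 10^-3 M
At equilibrium [HA] = 0.116 − 6.61 × 10^-3 = 1.09 × 10^-1 M
Ka = [H+][A-]/[HA] = (6.61 × 10^-3)² / 1.09 × 10^-1 = 4.0 × 10^-4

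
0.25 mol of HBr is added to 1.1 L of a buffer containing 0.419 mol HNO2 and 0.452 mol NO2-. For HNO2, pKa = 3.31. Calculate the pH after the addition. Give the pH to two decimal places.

pH = 2.79

Added H+ converts NO2- to HNO2: HNO2 → 0.669 mol, NO2- → 0.202 mol.
pH = pKa + log(n_NO2-/n_HNO2) = 3.31 + log(0.202/0.669) = 3.31 + (-0.520)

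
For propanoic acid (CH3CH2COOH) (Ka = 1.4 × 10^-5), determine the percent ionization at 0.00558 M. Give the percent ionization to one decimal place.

4.9%

CH3CH2COOH ⇌ CH3CH2COO- + H+; let x = [H+] at equilibrium.
Ka = x²/(C₀ − x); solving the quadratic gives x = 2.73 × 10^-4 M.
Fraction ionized = 2.73 × 10^-4 / 0.00558 = 0.0489 → 4.9%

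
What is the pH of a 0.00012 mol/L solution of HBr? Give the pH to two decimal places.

pH = 3.92

HBr is a strong acid and dissociates completely, so [H+] = 0.00012 M.
pH = -log(0.00012) = 3.92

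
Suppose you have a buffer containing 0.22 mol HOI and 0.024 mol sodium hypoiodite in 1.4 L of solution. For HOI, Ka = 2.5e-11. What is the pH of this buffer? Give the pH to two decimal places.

pH = 9.64

pKa = −log(2.5 × 10^-11) = 10.602
pH = pKa + log([A⁻]/[HA]) = 10.602 + log(0.024/0.22)
pH = 10.602 + (-0.962) = 9.64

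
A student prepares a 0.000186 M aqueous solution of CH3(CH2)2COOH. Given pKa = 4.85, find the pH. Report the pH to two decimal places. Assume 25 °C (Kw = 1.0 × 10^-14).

CH3(CH2)2COOH ⇌ CH3(CH2)2COO- + H+
Ka = 10^(−4.85) = 1.41 × 10^-5
Ka = [H+]²/(0.000186 − [H+]) = 1.41 × 10^-5
[H+] is not negligible relative to C₀; solve [H+]² + 1.41e-05·[H+] − 2.62e-09 = 0.
[H+] = (−Ka + √(Ka² + 4·Ka·C₀))/2 = 4.46 × 10^-5 M
pH = −log(4.46 × 10^-5) = 4.35

pH = 4.35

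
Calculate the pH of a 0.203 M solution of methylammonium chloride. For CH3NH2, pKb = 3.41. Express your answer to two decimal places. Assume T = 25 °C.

pH = 5.64

CH3NH3+ is the conjugate acid of the weak base CH3NH2.
Kb = 10^(−3.41) = 3.89 × 10^-4
Ka = Kw/Kb = 1.0×10^-14 / 3.89 × 10^-4 = 2.57 × 10^-11
From the ICE table, Ka = x²/(0.203 − x) = 2.57 × 10^-11.
Since Ka ≪ C₀, x ≈ √(Ka·C₀) = 2.28 × 10^-6 M.
Check: 0.0011% ionized — well under 5%, approximation valid.
pH = −log(2.28 × 10^-6) = 5.64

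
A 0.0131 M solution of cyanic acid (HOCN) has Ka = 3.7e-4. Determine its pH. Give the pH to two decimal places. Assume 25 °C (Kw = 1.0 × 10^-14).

pH = 2.69

HOCN ⇌ OCN- + H+
From the ICE table, Ka = x²/(0.0131 − x) = 3.7 × 10^-4.
x is not negligible relative to C₀; solve x² + 0.00037·x − 4.85e-06 = 0.
x = [−0.00037 + √(0.00037² + 1.94e-05)]/2 = 2.02 × 10^-3 M
pH = −log[H+] = −log(2.02 × 10^-3) = 2.69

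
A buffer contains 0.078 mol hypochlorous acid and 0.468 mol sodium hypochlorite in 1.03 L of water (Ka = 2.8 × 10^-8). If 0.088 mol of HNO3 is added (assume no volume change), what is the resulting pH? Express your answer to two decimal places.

After neutralization: n(HOCl) = 0.166 mol, n(OCl-) = 0.38 mol.
pKa = −log(2.8 × 10^-8) = 7.553
pH = pKa + log([A⁻]/[HA]) = 7.553 + log(0.38/0.166) = 7.553 +0.360

pH = 7.91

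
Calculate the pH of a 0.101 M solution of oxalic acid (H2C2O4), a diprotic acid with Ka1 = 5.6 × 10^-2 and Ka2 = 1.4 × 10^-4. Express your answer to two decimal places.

Ka1 ≫ Ka2, so treat the first dissociation as the only significant source of H+.
Ka1 = x²/(0.101 − x) = 5.6 × 10^-2
Solving the quadratic: x = (−Ka1 + √(Ka1² + 4·Ka1·C₀))/2 = 5.22 × 10^-2 M
pH = −log(5.22 × 10^-2) = 1.28

pH = 1.28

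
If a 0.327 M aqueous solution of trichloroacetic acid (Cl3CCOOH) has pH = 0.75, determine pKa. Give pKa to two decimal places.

pKa = 0.67

[H+] = 10^(-0.75) = 1.78 × 10^-1 M
At equilibrium [HA] = 0.327 − 1.78 × 10^-1 = 1.49 × 10^-1 M
Ka = [H+][A-]/[HA] = (1.78 × 10^-1)² / 1.49 × 10^-1 = 2.13 × 10^-1
pKa = -log(2.13 × 10^-1) = 0.67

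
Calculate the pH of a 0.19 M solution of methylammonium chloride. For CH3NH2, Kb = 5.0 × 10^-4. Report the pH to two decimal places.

pH = 5.71

CH3NH3+ is the conjugate acid of the weak base CH3NH2.
Ka = Kw/Kb = 1.0×10^-14 / 5.0 × 10^-4 = 2.00 × 10^-11
Let x = [H+] at equilibrium. Ka = x²/(0.19 − x).
Neglecting x in the denominator: x = √(2.00 × 10^-11 × 0.19) = 1.95 × 10^-6 M
pH = −log[H+] = −log(1.95 × 10^-6) = 5.71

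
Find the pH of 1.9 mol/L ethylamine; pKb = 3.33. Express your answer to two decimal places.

C2H5NH2 + H2O ⇌ C2H5NH3+ + OH-
Kb = 10^(−3.33) = 4.68 × 10^-4
Let x = [OH-] at equilibrium. Kb = x²/(1.9 − x).
Neglecting x in the denominator: x = √(4.68 × 10^-4 × 1.9) = 2.98 × 10^-2 M
pOH = 1.53, so pH = 14.00 − pOH = 12.47

pH = 12.47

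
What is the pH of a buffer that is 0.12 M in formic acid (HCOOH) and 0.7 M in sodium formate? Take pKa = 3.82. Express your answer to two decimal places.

Henderson–Hasselbalch: pH = pKa + log([HCOO-]/[HCOOH]) = 3.82 + log(0.7/0.12)
pH = 3.82 + (+0.766) = 4.59

pH = 4.59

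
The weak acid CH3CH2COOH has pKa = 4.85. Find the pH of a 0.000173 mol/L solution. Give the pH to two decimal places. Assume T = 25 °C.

CH3CH2COOH ⇌ CH3CH2COO- + H+
Ka = 10^(−4.85) = 1.41 × 10^-5
Ka = x²/(0.000173 − x) = 1.41 × 10^-5
The 5% rule fails; solving x² + Ka·x − Ka·C₀ = 0 exactly:
x = [−1.41e-05 + √(1.41e-05² + 9.76e-09)]/2 = 4.28 × 10^-5 M
pH = −log(4.28 × 10^-5) = 4.37

pH = 4.37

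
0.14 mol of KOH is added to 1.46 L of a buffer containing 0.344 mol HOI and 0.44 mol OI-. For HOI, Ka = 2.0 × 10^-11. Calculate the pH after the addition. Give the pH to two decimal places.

After neutralization: n(HOI) = 0.204 mol, n(OI-) = 0.58 mol.
pKa = −log(2.0 × 10^-11) = 10.699
pH = pKa + log([A⁻]/[HA]) = 10.699 + log(0.58/0.204) = 10.699 +0.454

pH = 11.15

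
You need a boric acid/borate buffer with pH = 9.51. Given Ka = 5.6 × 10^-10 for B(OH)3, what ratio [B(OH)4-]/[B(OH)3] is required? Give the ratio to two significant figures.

pKa = -log(5.6 × 10^-10) = 9.252
pH = pKa + log(r) ⇒ log(r) = 9.51 − 9.252 = +0.258
r = [B(OH)4-]/[B(OH)3] = 10^(+0.258) = 1.81

ratio = 1.8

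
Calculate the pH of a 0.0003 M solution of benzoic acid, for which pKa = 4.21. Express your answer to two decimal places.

pH = 3.96

C6H5COOH ⇌ C6H5COO- + H+
Ka = 10^(−4.21) = 6.17 × 10^-5
From the ICE table, Ka = [H+]²/(0.0003 − [H+]) = 6.17 × 10^-5.
Here C₀/Ka ≈ 4.86, so the small-[H+] approximation fails. Use the quadratic:
[H+] = [−6.17e-05 + √(6.17e-05² + 7.4e-08)]/2 = 1.09 × 10^-4 M
pH = −log(1.09 × 10^-4) = 3.96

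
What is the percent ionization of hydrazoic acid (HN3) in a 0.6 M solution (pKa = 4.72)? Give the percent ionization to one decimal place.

HN3 ⇌ N3- + H+; let x = [H+] at equilibrium.
Ka = 10^(−4.72) = 1.91 × 10^-5
x ≈ √(Ka·C₀) = √(1.91 × 10^-5 × 0.6) = 3.39 × 10^-3 M
% ionization = x/C₀ × 100% = 3.39 × 10^-3/0.6 × 100% = 0.6%

0.6%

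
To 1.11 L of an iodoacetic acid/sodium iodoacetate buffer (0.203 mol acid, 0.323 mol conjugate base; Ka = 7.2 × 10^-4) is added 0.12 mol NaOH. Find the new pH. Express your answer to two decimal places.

OH- converts ICH2COOH to ICH2COO-: ICH2COOH → 0.083 mol, ICH2COO- → 0.443 mol.
pKa = −log(7.2 × 10^-4) = 3.143
pH = pKa + log([A⁻]/[HA]) = 3.143 + log(0.443/0.083) = 3.143 +0.727

pH = 3.87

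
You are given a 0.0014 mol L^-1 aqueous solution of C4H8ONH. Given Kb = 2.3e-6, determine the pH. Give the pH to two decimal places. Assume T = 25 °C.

C4H8ONH + H2O ⇌ C4H8ONH2+ + OH-
Kb = [OH-]²/(0.0014 − [OH-]) = 2.3 × 10^-6
Assume [OH-] ≪ 0.0014: [OH-] ≈ √(2.3 × 10^-6 × 0.0014) = 5.67 × 10^-5 M
Check: 4.1% ionized — well under 5%, approximation valid.
pOH = 4.25, so pH = 14.00 − pOH = 9.75

pH = 9.75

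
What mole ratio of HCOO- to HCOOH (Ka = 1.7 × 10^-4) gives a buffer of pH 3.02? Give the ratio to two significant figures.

ratio = 0.18

pKa = -log(1.7 × 10^-4) = 3.770
pH = pKa + log(r) ⇒ log(r) = 3.02 − 3.770 = -0.750
r = [HCOO-]/[HCOOH] = 10^(-0.750) = 0.178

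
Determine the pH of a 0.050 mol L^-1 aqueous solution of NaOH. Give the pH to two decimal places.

NaOH is a strong base; [OH-] = 0.05 M.
pOH = -log(0.05) = 1.30
pH = 14.00 - 1.30 = 12.70

pH = 12.70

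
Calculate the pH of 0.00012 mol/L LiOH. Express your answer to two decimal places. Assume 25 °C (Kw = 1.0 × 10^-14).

pH = 10.08

LiOH is a strong base; [OH-] = 0.00012 M.
pOH = -log(0.00012) = 3.92
pH = 14.00 - 3.92 = 10.08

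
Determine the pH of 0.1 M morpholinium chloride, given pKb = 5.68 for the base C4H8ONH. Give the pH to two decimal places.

C4H8ONH2+ is the conjugate acid of the weak base C4H8ONH.
Kb = 10^(−5.68) = 2.09 × 10^-6
Ka = Kw/Kb = 1.0×10^-14 / 2.09 × 10^-6 = 4.78 × 10^-9
From the ICE table, Ka = x²/(0.1 − x) = 4.78 × 10^-9.
Since Ka ≪ C₀, x ≈ √(Ka·C₀) = 2.19 × 10^-5 M.
(x/C₀ = 0.022% < 5%, so the approximation holds.)
pH = −log[H+] = −log(2.19 × 10^-5) = 4.66

pH = 4.66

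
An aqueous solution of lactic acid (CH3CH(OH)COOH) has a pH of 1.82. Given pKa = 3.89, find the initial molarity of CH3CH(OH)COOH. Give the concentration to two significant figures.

[H+] = 10^(-1.82) = 1.51 × 10^-2 M = x
Ka = 10^(−3.89) = 1.29 × 10^-4
Ka = x²/(C₀ − x) ⇒ C₀ = x + x²/Ka
C₀ = 1.51 × 10^-2 + (1.51 × 10^-2)²/(1.29 × 10^-4) = 1.78 M

C₀ = 1.8 M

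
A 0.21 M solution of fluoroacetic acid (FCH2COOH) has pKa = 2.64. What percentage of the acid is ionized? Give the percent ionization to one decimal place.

FCH2COOH ⇌ FCH2COO- + H+; let x = [H+] at equilibrium.
Ka = 10^(−2.64) = 2.29 × 10^-3
Solve x² + 0.00229x − 0.000481 = 0 → x = 2.08 × 10^-2 M
Fraction ionized = 2.08 × 10^-2 / 0.21 = 0.0990 → 9.9%

9.9%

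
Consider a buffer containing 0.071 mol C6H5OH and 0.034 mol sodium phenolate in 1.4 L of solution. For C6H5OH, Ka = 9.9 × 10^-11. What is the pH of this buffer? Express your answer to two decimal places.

pKa = −log(9.9 × 10^-11) = 10.004
Using pH = pKa + log([base]/[acid]) with [base]/[acid] = 0.034/0.071:
pH = 10.004 + (-0.320) = 9.68

pH = 9.68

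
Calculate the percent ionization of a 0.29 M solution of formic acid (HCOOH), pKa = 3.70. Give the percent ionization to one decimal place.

2.6%

HCOOH ⇌ HCOO- + H+; let x = [H+] at equilibrium.
Ka = 10^(−3.70) = 2.00 × 10^-4
x ≈ √(Ka·C₀) = √(2.00 × 10^-4 × 0.29) = 7.62 × 10^-3 M
Fraction ionized = 7.62 × 10^-3 / 0.29 = 0.0263 → 2.6%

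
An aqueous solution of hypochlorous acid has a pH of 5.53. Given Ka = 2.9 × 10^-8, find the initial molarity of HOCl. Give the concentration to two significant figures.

C₀ = 3.0 × 10^-4 M

[H+] = 10^(-5.53) = 2.95 × 10^-6 M = x
Ka = x²/(C₀ − x) ⇒ C₀ = x + x²/Ka
C₀ = 2.95 × 10^-6 + (2.95 × 10^-6)²/(2.9 × 10^-8) = 3.03 × 10^-4 M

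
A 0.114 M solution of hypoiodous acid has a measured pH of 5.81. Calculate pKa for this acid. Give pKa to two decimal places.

[H+] = 10^(-5.81) = 1.55 × 10^-6 M
At equilibrium [HA] = 0.114 − 1.55 × 10^-6 = 1.14 × 10^-1 M
Ka = [H+][A-]/[HA] = (1.55 × 10^-6)² / 1.14 × 10^-1 = 2.11 × 10^-11
pKa = -log(2.11 × 10^-11) = 10.68

pKa = 10.68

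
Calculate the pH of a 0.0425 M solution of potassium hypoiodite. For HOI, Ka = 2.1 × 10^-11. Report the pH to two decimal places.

pH = 11.63

OI- is the conjugate base of the weak acid HOI.
Kb = Kw/Ka = 1.0×10^-14 / 2.1 × 10^-11 = 4.76 × 10^-4
Let x = [OH-] at equilibrium. Kb = x²/(0.0425 − x).
Here C₀/Kb ≈ 89.3, so the small-x approximation fails. Use the quadratic:
x = [−0.000476 + √(0.000476² + 8.09e-05)]/2 = 4.27 × 10^-3 M
pOH = −log(4.27 × 10^-3) = 2.37; pH = 14.00 − 2.37 = 11.63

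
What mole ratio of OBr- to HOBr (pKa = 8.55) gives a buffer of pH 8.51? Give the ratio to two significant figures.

pH = pKa + log(r) ⇒ log(r) = 8.51 − 8.55 = -0.04
r = [OBr-]/[HOBr] = 10^(-0.04) = 0.912

ratio = 0.91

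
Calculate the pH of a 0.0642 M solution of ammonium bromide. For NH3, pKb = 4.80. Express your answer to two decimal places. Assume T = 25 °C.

pH = 5.20

NH4+ is the conjugate acid of the weak base NH3.
Kb = 10^(−4.80) = 1.58 × 10^-5
Ka = Kw/Kb = 1.0×10^-14 / 1.58 × 10^-5 = 6.33 × 10^-10
Ka = x²/(0.0642 − x) = 6.33 × 10^-10
Neglecting x in the denominator: x = √(6.33 × 10^-10 × 0.0642) = 6.37 × 10^-6 M
(x/C₀ = 0.0099% < 5%, so the approximation holds.)
pH = −log[H+] = −log(6.37 × 10^-6) = 5.20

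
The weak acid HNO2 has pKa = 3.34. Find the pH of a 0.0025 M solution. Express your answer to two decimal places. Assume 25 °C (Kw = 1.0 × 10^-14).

pH = 3.06

HNO2 ⇌ NO2- + H+
Ka = 10^(−3.34) = 4.57 × 10^-4
From the ICE table, Ka = [H+]²/(0.0025 − [H+]) = 4.57 × 10^-4.
[H+] is not negligible relative to C₀; solve [H+]² + 0.000457·[H+] − 1.14e-06 = 0.
[H+] = (−Ka + √(Ka² + 4·Ka·C₀))/2 = 8.65 × 10^-4 M
pH = −log(8.65 × 10^-4) = 3.06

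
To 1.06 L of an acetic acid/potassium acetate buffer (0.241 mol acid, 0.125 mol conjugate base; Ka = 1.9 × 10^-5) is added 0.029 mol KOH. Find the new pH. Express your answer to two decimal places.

pH = 4.58

OH- converts CH3COOH to CH3COO-: CH3COOH → 0.212 mol, CH3COO- → 0.154 mol.
pKa = −log(1.9 × 10^-5) = 4.721
pH = pKa + log(n_CH3COO-/n_CH3COOH) = 4.721 + log(0.154/0.212) = 4.721 + (-0.139)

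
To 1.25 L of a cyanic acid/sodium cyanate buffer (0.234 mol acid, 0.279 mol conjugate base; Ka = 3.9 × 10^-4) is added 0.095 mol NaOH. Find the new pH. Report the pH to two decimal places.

OH- converts HOCN to OCN-: HOCN → 0.139 mol, OCN- → 0.374 mol.
pKa = −log(3.9 × 10^-4) = 3.409
pH = pKa + log(n_OCN-/n_HOCN) = 3.409 + log(0.374/0.139) = 3.409 + (+0.430)

pH = 3.84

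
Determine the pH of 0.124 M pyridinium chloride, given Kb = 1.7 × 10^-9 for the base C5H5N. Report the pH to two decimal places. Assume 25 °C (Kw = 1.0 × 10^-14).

C5H5NH+ is the conjugate acid of the weak base C5H5N.
Ka = Kw/Kb = 1.0×10^-14 / 1.7 × 10^-9 = 5.88 × 10^-6
Ka = x²/(0.124 − x) = 5.88 × 10^-6
Since Ka ≪ C₀, x ≈ √(Ka·C₀) = 8.54 × 10^-4 M.
pH = −log(8.54 × 10^-4) = 3.07

pH = 3.07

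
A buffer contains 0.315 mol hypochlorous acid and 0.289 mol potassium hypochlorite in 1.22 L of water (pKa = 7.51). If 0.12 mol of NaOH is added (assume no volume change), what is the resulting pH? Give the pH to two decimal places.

After neutralization: n(HOCl) = 0.195 mol, n(OCl-) = 0.409 mol.
pH = pKa + log(n_OCl-/n_HOCl) = 7.51 + log(0.409/0.195) = 7.51 + (+0.322)

pH = 7.83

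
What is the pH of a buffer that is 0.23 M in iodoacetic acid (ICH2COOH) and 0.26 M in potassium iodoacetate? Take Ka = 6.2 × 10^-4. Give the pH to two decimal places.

pKa = −log(6.2 × 10^-4) = 3.208
Using pH = pKa + log([base]/[acid]) with [base]/[acid] = 0.26/0.23:
pH = 3.208 + (+0.053) = 3.26

pH = 3.26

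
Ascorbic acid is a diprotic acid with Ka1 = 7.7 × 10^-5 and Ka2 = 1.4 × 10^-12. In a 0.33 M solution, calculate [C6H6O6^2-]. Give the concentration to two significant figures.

1.4 × 10^-12 M

First ionization gives [H+] ≈ [HC6H6O6-] = 5.04 × 10^-3 M.
Second step: Ka2 = [H+][C6H6O6^2-]/[HC6H6O6-] ≈ [C6H6O6^2-] (since [H+] ≈ [HC6H6O6-]).
So [C6H6O6^2-] ≈ Ka2.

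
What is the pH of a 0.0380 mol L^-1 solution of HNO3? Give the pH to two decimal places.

HNO3 is a strong acid and dissociates completely, so [H+] = 0.0380 M.
pH = -log(0.038) = 1.42

pH = 1.42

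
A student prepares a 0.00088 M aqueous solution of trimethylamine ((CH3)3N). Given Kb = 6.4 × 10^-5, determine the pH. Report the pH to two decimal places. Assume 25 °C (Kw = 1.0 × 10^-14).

(CH3)3N + H2O ⇌ (CH3)3NH+ + OH-
Kb = [OH-]²/(0.00088 − [OH-]) = 6.4 × 10^-5
[OH-] is not negligible relative to C₀; solve [OH-]² + 6.4e-05·[OH-] − 5.63e-08 = 0.
[OH-] = [−6.4e-05 + √(6.4e-05² + 2.25e-07)]/2 = 2.07 × 10^-4 M
pOH = −log(2.07 × 10^-4) = 3.68; pH = 14.00 − 3.68 = 10.32

pH = 10.32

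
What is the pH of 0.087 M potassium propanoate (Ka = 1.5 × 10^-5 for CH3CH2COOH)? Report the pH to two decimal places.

CH3CH2COO- is the conjugate base of the weak acid CH3CH2COOH.
Kb = Kw/Ka = 1.0×10^-14 / 1.5 × 10^-5 = 6.67 × 10^-10
Kb = [OH-]²/(0.087 − [OH-]) = 6.67 × 10^-10
Neglecting [OH-] in the denominator: [OH-] = √(6.67 × 10^-10 × 0.087) = 7.62 × 10^-6 M
Check: 0.0088% ionized — well under 5%, approximation valid.
pOH = −log(7.62 × 10^-6) = 5.12; pH = 14.00 − 5.12 = 8.88

pH = 8.88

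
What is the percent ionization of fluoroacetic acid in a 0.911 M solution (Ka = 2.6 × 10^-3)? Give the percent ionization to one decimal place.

FCH2COOH ⇌ FCH2COO- + H+; let x = [H+] at equilibrium.
Solve x² + 0.0026x − 0.00237 = 0 → x = 4.74 × 10^-2 M
Fraction ionized = 4.74 × 10^-2 / 0.911 = 0.0520 → 5.2%

5.2%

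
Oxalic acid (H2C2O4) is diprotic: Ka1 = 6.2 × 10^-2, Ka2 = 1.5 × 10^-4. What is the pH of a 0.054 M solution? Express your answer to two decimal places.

Ka1 ≫ Ka2, so treat the first dissociation as the only significant source of H+.
Ka1 = x²/(0.054 − x) = 6.2 × 10^-2
Solving the quadratic: x = (−Ka1 + √(Ka1² + 4·Ka1·C₀))/2 = 3.46 × 10^-2 M
pH = −log(3.46 × 10^-2) = 1.46

pH = 1.46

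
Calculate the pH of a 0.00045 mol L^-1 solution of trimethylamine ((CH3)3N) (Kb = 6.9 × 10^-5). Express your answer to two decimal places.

(CH3)3N + H2O ⇌ (CH3)3NH+ + OH-
From the ICE table, Kb = x²/(0.00045 − x) = 6.9 × 10^-5.
The 5% rule fails; solving x² + Kb·x − Kb·C₀ = 0 exactly:
x = (−Kb + √(Kb² + 4·Kb·C₀))/2 = 1.45 × 10^-4 M
pOH = 3.84, so pH = 14.00 − pOH = 10.16

pH = 10.16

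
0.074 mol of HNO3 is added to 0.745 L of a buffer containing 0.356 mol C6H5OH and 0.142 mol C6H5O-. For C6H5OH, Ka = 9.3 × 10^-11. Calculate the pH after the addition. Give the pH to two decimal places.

pH = 9.23

Added H+ converts C6H5O- to C6H5OH: C6H5OH → 0.43 mol, C6H5O- → 0.068 mol.
pKa = −log(9.3 × 10^-11) = 10.032
Henderson–Hasselbalch with mole ratio 0.068/0.43: pH = 10.032 + (-0.801)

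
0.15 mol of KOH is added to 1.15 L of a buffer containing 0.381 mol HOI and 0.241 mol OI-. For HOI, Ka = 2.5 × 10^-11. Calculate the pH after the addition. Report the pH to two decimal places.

OH- converts HOI to OI-: HOI → 0.231 mol, OI- → 0.391 mol.
pKa = −log(2.5 × 10^-11) = 10.602
Henderson–Hasselbalch with mole ratio 0.391/0.231: pH = 10.602 + (+0.229)

pH = 10.83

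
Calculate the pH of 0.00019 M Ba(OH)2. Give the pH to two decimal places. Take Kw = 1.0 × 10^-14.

Ba(OH)2 is a strong base (each formula unit releases 2 OH-); [OH-] = 0.00038 M.
pOH = -log(0.00038) = 3.42
pH = 14.00 - 3.42 = 10.58

pH = 10.58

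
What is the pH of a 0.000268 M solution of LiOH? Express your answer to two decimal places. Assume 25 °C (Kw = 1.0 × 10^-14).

LiOH is a strong base; [OH-] = 0.000268 M.
pOH = -log(0.000268) = 3.57
pH = 14.00 - 3.57 = 10.43

pH = 10.43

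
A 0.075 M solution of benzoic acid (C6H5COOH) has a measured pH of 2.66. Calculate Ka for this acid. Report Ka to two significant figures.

Ka = 6.6 × 10^-5

[H+] = 10^(-2.66) = 2.19 × 10^-3 M
At equilibrium [HA] = 0.075 − 2.19 × 10^-3 = 7.28 × 10^-2 M
Ka = [H+][A-]/[HA] = (2.19 × 10^-3)² / 7.28 × 10^-2 = 6.6 × 10^-5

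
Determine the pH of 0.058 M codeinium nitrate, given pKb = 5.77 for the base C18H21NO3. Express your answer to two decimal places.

pH = 4.73

C18H22NO3+ is the conjugate acid of the weak base C18H21NO3.
Kb = 10^(−5.77) = 1.70 × 10^-6
Ka = Kw/Kb = 1.0×10^-14 / 1.70 × 10^-6 = 5.88 × 10^-9
From the ICE table, Ka = [H+]²/(0.058 − [H+]) = 5.88 × 10^-9.
Neglecting [H+] in the denominator: [H+] = √(5.88 × 10^-9 × 0.058) = 1.85 × 10^-5 M
Check: 0.032% ionized — well under 5%, approximation valid.
pH = −log(1.85 × 10^-5) = 4.73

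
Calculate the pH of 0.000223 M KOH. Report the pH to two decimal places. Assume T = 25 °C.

KOH is a strong base; [OH-] = 0.000223 M.
pOH = -log(0.000223) = 3.65
pH = 14.00 - 3.65 = 10.35

pH = 10.35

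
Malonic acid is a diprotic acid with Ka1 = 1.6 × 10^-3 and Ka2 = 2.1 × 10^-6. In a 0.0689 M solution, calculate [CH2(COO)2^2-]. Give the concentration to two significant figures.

First ionization gives [H+] ≈ [CH2(COOH)COO-] = 9.73 × 10^-3 M.
Second step: Ka2 = [H+][CH2(COO)2^2-]/[CH2(COOH)COO-] ≈ [CH2(COO)2^2-] (since [H+] ≈ [CH2(COOH)COO-]).
So [CH2(COO)2^2-] ≈ Ka2.

2.1 × 10^-6 M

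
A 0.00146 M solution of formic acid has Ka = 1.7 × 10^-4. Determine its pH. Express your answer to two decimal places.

pH = 3.38

HCOOH ⇌ HCOO- + H+
From the ICE table, Ka = [H+]²/(0.00146 − [H+]) = 1.7 × 10^-4.
[H+] is not negligible relative to C₀; solve [H+]² + 0.00017·[H+] − 2.48e-07 = 0.
[H+] = [−0.00017 + √(0.00017² + 9.93e-07)]/2 = 4.20 × 10^-4 M
pH = −log[H+] = −log(4.20 × 10^-4) = 3.38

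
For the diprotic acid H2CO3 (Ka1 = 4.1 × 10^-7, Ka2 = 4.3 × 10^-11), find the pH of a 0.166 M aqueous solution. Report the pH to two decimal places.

Ka1 ≫ Ka2, so treat the first dissociation as the only significant source of H+.
Ka1 = x²/(0.166 − x) = 4.1 × 10^-7
x ≈ √(4.1 × 10^-7 × 0.166) = 2.61 × 10^-4 M
pH = −log(2.61 × 10^-4) = 3.58

pH = 3.58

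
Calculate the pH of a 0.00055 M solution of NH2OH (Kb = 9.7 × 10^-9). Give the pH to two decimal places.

pH = 8.36

NH2OH + H2O ⇌ NH3OH+ + OH-
Kb = [OH-]²/(0.00055 − [OH-]) = 9.7 × 10^-9
Neglecting [OH-] in the denominator: [OH-] = √(9.7 × 10^-9 × 0.00055) = 2.31 × 10^-6 M
Check: 0.42% ionized — well under 5%, approximation valid.
pOH = 5.64, so pH = 14.00 − pOH = 8.36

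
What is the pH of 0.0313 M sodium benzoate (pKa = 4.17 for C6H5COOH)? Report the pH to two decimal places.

pH = 8.33

C6H5COO- is the conjugate base of the weak acid C6H5COOH.
Ka = 10^(−4.17) = 6.76 × 10^-5
Kb = Kw/Ka = 1.0×10^-14 / 6.76 × 10^-5 = 1.48 × 10^-10
From the ICE table, Kb = [OH-]²/(0.0313 − [OH-]) = 1.48 × 10^-10.
Neglecting [OH-] in the denominator: [OH-] = √(1.48 × 10^-10 × 0.0313) = 2.15 × 10^-6 M
([OH-]/C₀ = 0.0069% < 5%, so the approximation holds.)
pOH = 5.67, so pH = 14.00 − pOH = 8.33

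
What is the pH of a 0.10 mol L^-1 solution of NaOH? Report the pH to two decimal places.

NaOH is a strong base; [OH-] = 0.1 M.
pOH = -log(0.1) = 1.00
pH = 14.00 - 1.00 = 13.00

pH = 13.00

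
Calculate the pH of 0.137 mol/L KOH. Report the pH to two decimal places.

KOH is a strong base; [OH-] = 0.137 M.
pOH = -log(0.137) = 0.86
pH = 14.00 - 0.86 = 13.14

pH = 13.14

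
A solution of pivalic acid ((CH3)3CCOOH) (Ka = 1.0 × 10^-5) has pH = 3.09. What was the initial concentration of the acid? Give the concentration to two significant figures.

C₀ = 6.7 × 10^-2 M

[H+] = 10^(-3.09) = 8.13 × 10^-4 M = x
Ka = x²/(C₀ − x) ⇒ C₀ = x + x²/Ka
C₀ = 8.13 × 10^-4 + (8.13 × 10^-4)²/(1.0 × 10^-5) = 6.69 × 10^-2 M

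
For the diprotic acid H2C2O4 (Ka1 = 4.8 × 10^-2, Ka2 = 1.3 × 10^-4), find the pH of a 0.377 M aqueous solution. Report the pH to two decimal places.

pH = 0.95

Since Ka1 ≫ Ka2, the first ionization dominates [H+].
Ka1 = x²/(0.377 − x) = 4.8 × 10^-2
Solving the quadratic: x = (−Ka1 + √(Ka1² + 4·Ka1·C₀))/2 = 1.13 × 10^-1 M
pH = −log(1.13 × 10^-1) = 0.95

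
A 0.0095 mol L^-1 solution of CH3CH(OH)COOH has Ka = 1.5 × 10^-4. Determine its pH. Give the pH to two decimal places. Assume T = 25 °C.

CH3CH(OH)COOH ⇌ CH3CH(OH)COO- + H+
Let x = [H+] at equilibrium. Ka = x²/(0.0095 − x).
x is not negligible relative to C₀; solve x² + 0.00015·x − 1.42e-06 = 0.
x = [−0.00015 + √(0.00015² + 5.7e-06)]/2 = 1.12 × 10^-3 M
pH = −log[H+] = −log(1.12 × 10^-3) = 2.95

pH = 2.95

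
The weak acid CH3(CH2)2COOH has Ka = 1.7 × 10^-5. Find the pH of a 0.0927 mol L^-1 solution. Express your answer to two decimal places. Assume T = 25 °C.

CH3(CH2)2COOH ⇌ CH3(CH2)2COO- + H+
From the ICE table, Ka = x²/(0.0927 − x) = 1.7 × 10^-5.
Neglecting x in the denominator: x = √(1.7 × 10^-5 × 0.0927) = 1.26 × 10^-3 M
(x/C₀ = 1.4% < 5%, so the approximation holds.)
pH = −log[H+] = −log(1.26 × 10^-3) = 2.90

pH = 2.90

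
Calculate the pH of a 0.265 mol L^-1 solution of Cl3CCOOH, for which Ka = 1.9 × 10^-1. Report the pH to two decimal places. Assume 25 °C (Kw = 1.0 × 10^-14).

pH = 0.83

Cl3CCOOH ⇌ Cl3CCOO- + H+
From the ICE table, Ka = [H+]²/(0.265 − [H+]) = 1.9 × 10^-1.
Here C₀/Ka ≈ 1.39, so the small-[H+] approximation fails. Use the quadratic:
[H+] = [−0.19 + √(0.19² + 0.201)]/2 = 1.49 × 10^-1 M
pH = −log[H+] = −log(1.49 × 10^-1) = 0.83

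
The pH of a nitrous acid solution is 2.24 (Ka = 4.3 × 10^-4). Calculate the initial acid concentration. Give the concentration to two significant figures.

[H+] = 10^(-2.24) = 5.75 × 10^-3 M = x
Ka = x²/(C₀ − x) ⇒ C₀ = x + x²/Ka
C₀ = 5.75 × 10^-3 + (5.75 × 10^-3)²/(4.3 × 10^-4) = 8.26 × 10^-2 M

C₀ = 8.3 × 10^-2 M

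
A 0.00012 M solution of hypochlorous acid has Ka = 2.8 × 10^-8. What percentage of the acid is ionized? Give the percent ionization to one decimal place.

1.5%

HOCl ⇌ OCl- + H+; let x = [H+] at equilibrium.
x ≈ √(Ka·C₀) = √(2.8 × 10^-8 × 0.00012) = 1.83 × 10^-6 M
% ionization = x/C₀ × 100% = 1.83 × 10^-6/0.00012 × 100% = 1.5%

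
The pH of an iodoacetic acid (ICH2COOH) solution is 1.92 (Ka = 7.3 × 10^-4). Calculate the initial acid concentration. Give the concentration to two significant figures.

C₀ = 2.1 × 10^-1 M

[H+] = 10^(-1.92) = 1.20 × 10^-2 M = x
Ka = x²/(C₀ − x) ⇒ C₀ = x + x²/Ka
C₀ = 1.20 × 10^-2 + (1.20 × 10^-2)²/(7.3 × 10^-4) = 2.09 × 10^-1 M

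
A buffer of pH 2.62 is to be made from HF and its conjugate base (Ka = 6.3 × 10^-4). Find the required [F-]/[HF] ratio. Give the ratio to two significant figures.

ratio = 0.26

pKa = -log(6.3 × 10^-4) = 3.201
pH = pKa + log(r) ⇒ log(r) = 2.62 − 3.201 = -0.581
r = [F-]/[HF] = 10^(-0.581) = 0.262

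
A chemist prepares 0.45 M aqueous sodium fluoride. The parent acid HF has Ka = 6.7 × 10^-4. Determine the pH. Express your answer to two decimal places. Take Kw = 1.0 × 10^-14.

F- is the conjugate base of the weak acid HF.
Kb = Kw/Ka = 1.0×10^-14 / 6.7 × 10^-4 = 1.49 × 10^-11
Let x = [OH-] at equilibrium. Kb = x²/(0.45 − x).
Neglecting x in the denominator: x = √(1.49 × 10^-11 × 0.45) = 2.59 × 10^-6 M
pOH = −log(2.59 × 10^-6) = 5.59; pH = 14.00 − 5.59 = 8.41

pH = 8.41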